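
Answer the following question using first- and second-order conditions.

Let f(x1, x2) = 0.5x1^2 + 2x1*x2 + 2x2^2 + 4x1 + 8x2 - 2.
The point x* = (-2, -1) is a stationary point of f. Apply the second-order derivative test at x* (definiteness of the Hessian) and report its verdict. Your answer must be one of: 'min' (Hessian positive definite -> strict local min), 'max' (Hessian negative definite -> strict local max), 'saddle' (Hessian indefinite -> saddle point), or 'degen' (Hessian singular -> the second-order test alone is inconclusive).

Compute the Hessian H = grad^2 f:
  H = [[1, 2], [2, 4]]
Verify stationarity: grad f(x*) = H x* + g = (0, 0).
Eigenvalues of H: 0, 5.
H has a zero eigenvalue (singular; positive semidefinite but not definite), so H is neither positive definite, negative definite, nor indefinite. The second-order test alone is inconclusive -> degen.
(Indeed, f is constant along the null direction of H through x*, so x* is not a strict local extremum.)

degen


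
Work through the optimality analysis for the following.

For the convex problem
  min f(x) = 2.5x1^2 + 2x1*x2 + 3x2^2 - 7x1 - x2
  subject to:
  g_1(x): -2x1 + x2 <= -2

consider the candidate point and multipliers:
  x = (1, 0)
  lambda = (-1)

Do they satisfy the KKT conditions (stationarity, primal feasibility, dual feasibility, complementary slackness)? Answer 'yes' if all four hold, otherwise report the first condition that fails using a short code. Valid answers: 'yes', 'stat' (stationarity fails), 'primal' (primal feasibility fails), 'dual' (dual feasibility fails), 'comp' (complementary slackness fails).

Gradient of f: grad f(x) = Q x + c = (-2, 1)
Constraint values g_i(x) = a_i^T x - b_i:
  g_1((1, 0)) = 0
Stationarity residual: grad f(x) + sum_i lambda_i a_i = (0, 0)
  -> stationarity OK
Primal feasibility (all g_i <= 0): OK
Dual feasibility (all lambda_i >= 0): FAILS
Complementary slackness (lambda_i * g_i(x) = 0 for all i): OK

Verdict: the first failing condition is dual_feasibility -> dual.

dual


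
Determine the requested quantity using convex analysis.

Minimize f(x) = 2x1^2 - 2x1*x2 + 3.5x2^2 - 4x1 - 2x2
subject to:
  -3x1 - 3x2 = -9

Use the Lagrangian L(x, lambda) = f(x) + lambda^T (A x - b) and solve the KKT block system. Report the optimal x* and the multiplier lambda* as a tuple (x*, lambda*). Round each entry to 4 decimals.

Form the Lagrangian:
  L(x, lambda) = (1/2) x^T Q x + c^T x + lambda^T (A x - b)
Stationarity (grad_x L = 0): Q x + c + A^T lambda = 0.
Primal feasibility: A x = b.

This gives the KKT block system:
  [ Q   A^T ] [ x     ]   [-c ]
  [ A    0  ] [ lambda ] = [ b ]

Solving the linear system:
  x*      = (1.9333, 1.0667)
  lambda* = (0.5333)
  f(x*)   = -2.5333

x* = (1.9333, 1.0667), lambda* = (0.5333)


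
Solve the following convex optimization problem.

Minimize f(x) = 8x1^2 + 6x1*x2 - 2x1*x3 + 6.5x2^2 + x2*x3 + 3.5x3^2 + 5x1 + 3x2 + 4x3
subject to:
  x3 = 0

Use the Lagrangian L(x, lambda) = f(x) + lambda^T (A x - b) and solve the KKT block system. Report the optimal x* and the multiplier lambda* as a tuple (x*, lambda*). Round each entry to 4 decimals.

Form the Lagrangian:
  L(x, lambda) = (1/2) x^T Q x + c^T x + lambda^T (A x - b)
Stationarity (grad_x L = 0): Q x + c + A^T lambda = 0.
Primal feasibility: A x = b.

This gives the KKT block system:
  [ Q   A^T ] [ x     ]   [-c ]
  [ A    0  ] [ lambda ] = [ b ]

Solving the linear system:
  x*      = (-0.2733, -0.1047, 0)
  lambda* = (-4.4419)
  f(x*)   = -0.8401

x* = (-0.2733, -0.1047, 0), lambda* = (-4.4419)


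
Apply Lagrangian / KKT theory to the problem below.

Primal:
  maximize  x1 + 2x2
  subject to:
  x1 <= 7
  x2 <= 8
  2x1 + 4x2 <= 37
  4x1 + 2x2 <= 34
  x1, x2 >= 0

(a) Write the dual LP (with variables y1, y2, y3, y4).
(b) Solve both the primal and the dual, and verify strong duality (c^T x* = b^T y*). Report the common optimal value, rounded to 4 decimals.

The standard primal-dual pair for 'max c^T x s.t. A x <= b, x >= 0' is:
  Dual:  min b^T y  s.t.  A^T y >= c,  y >= 0.

So the dual LP is:
  minimize  7y1 + 8y2 + 37y3 + 34y4
  subject to:
    y1 + 2y3 + 4y4 >= 1
    y2 + 4y3 + 2y4 >= 2
    y1, y2, y3, y4 >= 0

Solving the primal: x* = (5.1667, 6.6667).
  primal value c^T x* = 18.5.
Solving the dual: y* = (0, 0, 0.5, 0).
  dual value b^T y* = 18.5.
Strong duality: c^T x* = b^T y*. Confirmed.

18.5


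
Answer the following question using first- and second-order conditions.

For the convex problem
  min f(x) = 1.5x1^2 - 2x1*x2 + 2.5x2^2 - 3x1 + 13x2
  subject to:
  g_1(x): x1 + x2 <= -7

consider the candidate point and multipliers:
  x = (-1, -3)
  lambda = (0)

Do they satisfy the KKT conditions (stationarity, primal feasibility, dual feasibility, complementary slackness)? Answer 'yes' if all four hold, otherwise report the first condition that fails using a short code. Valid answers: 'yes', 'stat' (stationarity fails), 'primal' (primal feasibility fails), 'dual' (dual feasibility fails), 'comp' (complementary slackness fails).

Gradient of f: grad f(x) = Q x + c = (0, 0)
Constraint values g_i(x) = a_i^T x - b_i:
  g_1((-1, -3)) = 3
Stationarity residual: grad f(x) + sum_i lambda_i a_i = (0, 0)
  -> stationarity OK
Primal feasibility (all g_i <= 0): FAILS
Dual feasibility (all lambda_i >= 0): OK
Complementary slackness (lambda_i * g_i(x) = 0 for all i): OK

Verdict: the first failing condition is primal_feasibility -> primal.

primal


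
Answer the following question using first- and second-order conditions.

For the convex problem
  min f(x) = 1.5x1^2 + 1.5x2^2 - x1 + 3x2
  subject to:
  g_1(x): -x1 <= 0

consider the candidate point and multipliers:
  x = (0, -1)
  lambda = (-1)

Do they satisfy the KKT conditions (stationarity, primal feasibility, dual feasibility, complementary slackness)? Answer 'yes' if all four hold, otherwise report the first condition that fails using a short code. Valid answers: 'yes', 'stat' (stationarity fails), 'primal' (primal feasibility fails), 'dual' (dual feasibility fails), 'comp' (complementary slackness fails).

Gradient of f: grad f(x) = Q x + c = (-1, 0)
Constraint values g_i(x) = a_i^T x - b_i:
  g_1((0, -1)) = 0
Stationarity residual: grad f(x) + sum_i lambda_i a_i = (0, 0)
  -> stationarity OK
Primal feasibility (all g_i <= 0): OK
Dual feasibility (all lambda_i >= 0): FAILS
Complementary slackness (lambda_i * g_i(x) = 0 for all i): OK

Verdict: the first failing condition is dual_feasibility -> dual.

dual


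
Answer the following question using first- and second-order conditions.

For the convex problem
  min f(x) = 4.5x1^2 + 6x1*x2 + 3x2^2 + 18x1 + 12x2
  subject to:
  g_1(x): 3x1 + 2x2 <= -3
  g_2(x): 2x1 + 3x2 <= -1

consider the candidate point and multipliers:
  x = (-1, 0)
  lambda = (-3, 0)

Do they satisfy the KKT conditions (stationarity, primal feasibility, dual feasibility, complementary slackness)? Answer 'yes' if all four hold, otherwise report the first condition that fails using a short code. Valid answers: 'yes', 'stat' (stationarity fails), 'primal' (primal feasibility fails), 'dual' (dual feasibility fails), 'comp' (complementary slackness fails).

Gradient of f: grad f(x) = Q x + c = (9, 6)
Constraint values g_i(x) = a_i^T x - b_i:
  g_1((-1, 0)) = 0
  g_2((-1, 0)) = -1
Stationarity residual: grad f(x) + sum_i lambda_i a_i = (0, 0)
  -> stationarity OK
Primal feasibility (all g_i <= 0): OK
Dual feasibility (all lambda_i >= 0): FAILS
Complementary slackness (lambda_i * g_i(x) = 0 for all i): OK

Verdict: the first failing condition is dual_feasibility -> dual.

dual


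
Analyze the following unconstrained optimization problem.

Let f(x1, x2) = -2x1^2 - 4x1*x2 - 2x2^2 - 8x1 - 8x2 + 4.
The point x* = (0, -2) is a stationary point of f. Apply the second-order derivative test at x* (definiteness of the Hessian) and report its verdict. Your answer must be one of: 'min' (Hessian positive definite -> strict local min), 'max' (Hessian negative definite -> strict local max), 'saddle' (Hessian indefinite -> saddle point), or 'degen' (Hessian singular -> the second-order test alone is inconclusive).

Compute the Hessian H = grad^2 f:
  H = [[-4, -4], [-4, -4]]
Verify stationarity: grad f(x*) = H x* + g = (0, 0).
Eigenvalues of H: -8, 0.
H has a zero eigenvalue (singular; negative semidefinite but not definite), so H is neither positive definite, negative definite, nor indefinite. The second-order test alone is inconclusive -> degen.
(Indeed, f is constant along the null direction of H through x*, so x* is not a strict local extremum.)

degen


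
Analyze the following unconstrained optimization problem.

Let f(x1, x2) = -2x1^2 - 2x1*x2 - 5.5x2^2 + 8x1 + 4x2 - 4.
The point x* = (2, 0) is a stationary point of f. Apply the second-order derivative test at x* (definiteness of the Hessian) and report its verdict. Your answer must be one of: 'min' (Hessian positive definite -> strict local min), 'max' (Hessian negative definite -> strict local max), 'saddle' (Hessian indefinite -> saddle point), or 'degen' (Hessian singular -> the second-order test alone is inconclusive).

Compute the Hessian H = grad^2 f:
  H = [[-4, -2], [-2, -11]]
Verify stationarity: grad f(x*) = H x* + g = (0, 0).
Eigenvalues of H: -11.5311, -3.4689.
Both eigenvalues < 0, so H is negative definite -> x* is a strict local max.

max


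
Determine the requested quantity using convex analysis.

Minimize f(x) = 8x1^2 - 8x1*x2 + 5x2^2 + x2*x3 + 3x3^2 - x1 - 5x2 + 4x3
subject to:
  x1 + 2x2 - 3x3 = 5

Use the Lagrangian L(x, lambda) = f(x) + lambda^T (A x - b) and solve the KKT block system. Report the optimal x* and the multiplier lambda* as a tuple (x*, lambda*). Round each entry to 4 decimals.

Form the Lagrangian:
  L(x, lambda) = (1/2) x^T Q x + c^T x + lambda^T (A x - b)
Stationarity (grad_x L = 0): Q x + c + A^T lambda = 0.
Primal feasibility: A x = b.

This gives the KKT block system:
  [ Q   A^T ] [ x     ]   [-c ]
  [ A    0  ] [ lambda ] = [ b ]

Solving the linear system:
  x*      = (0.567, 1.0184, -0.7987)
  lambda* = (0.0753)
  f(x*)   = -4.6153

x* = (0.567, 1.0184, -0.7987), lambda* = (0.0753)


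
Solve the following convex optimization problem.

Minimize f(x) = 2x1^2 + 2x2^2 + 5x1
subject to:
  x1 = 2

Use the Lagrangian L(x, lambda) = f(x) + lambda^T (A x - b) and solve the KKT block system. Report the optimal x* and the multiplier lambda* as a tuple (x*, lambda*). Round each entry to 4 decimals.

Form the Lagrangian:
  L(x, lambda) = (1/2) x^T Q x + c^T x + lambda^T (A x - b)
Stationarity (grad_x L = 0): Q x + c + A^T lambda = 0.
Primal feasibility: A x = b.

This gives the KKT block system:
  [ Q   A^T ] [ x     ]   [-c ]
  [ A    0  ] [ lambda ] = [ b ]

Solving the linear system:
  x*      = (2, 0)
  lambda* = (-13)
  f(x*)   = 18

x* = (2, 0), lambda* = (-13)


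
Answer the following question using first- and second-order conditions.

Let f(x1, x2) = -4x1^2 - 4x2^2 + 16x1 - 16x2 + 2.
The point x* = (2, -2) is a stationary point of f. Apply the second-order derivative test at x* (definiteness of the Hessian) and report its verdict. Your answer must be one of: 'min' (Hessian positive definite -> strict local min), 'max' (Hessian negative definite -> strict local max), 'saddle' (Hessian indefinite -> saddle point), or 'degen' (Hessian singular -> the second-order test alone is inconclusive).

Compute the Hessian H = grad^2 f:
  H = [[-8, 0], [0, -8]]
Verify stationarity: grad f(x*) = H x* + g = (0, 0).
Eigenvalues of H: -8, -8.
Both eigenvalues < 0, so H is negative definite -> x* is a strict local max.

max


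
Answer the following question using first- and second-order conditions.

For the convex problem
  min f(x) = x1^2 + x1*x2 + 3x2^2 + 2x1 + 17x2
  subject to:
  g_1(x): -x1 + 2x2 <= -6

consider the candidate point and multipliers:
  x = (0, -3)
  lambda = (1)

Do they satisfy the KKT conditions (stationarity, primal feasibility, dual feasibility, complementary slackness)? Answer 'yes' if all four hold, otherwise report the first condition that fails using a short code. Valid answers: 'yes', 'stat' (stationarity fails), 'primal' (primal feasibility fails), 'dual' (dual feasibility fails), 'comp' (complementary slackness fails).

Gradient of f: grad f(x) = Q x + c = (-1, -1)
Constraint values g_i(x) = a_i^T x - b_i:
  g_1((0, -3)) = 0
Stationarity residual: grad f(x) + sum_i lambda_i a_i = (-2, 1)
  -> stationarity FAILS
Primal feasibility (all g_i <= 0): OK
Dual feasibility (all lambda_i >= 0): OK
Complementary slackness (lambda_i * g_i(x) = 0 for all i): OK

Verdict: the first failing condition is stationarity -> stat.

stat


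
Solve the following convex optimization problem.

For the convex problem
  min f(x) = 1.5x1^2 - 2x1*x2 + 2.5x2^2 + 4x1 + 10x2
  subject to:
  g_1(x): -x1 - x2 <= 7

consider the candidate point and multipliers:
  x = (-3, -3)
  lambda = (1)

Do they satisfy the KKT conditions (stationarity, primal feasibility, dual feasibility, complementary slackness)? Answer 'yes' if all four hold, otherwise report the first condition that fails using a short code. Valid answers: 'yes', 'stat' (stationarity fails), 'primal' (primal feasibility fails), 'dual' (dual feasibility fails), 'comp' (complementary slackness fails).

Gradient of f: grad f(x) = Q x + c = (1, 1)
Constraint values g_i(x) = a_i^T x - b_i:
  g_1((-3, -3)) = -1
Stationarity residual: grad f(x) + sum_i lambda_i a_i = (0, 0)
  -> stationarity OK
Primal feasibility (all g_i <= 0): OK
Dual feasibility (all lambda_i >= 0): OK
Complementary slackness (lambda_i * g_i(x) = 0 for all i): FAILS

Verdict: the first failing condition is complementary_slackness -> comp.

comp


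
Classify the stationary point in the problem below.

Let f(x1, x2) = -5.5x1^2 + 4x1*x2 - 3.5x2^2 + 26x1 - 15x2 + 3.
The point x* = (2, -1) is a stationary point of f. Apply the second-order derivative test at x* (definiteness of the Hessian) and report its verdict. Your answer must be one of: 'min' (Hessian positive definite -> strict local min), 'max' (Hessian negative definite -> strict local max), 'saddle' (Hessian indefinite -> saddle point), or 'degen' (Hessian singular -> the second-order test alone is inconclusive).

Compute the Hessian H = grad^2 f:
  H = [[-11, 4], [4, -7]]
Verify stationarity: grad f(x*) = H x* + g = (0, 0).
Eigenvalues of H: -13.4721, -4.5279.
Both eigenvalues < 0, so H is negative definite -> x* is a strict local max.

max


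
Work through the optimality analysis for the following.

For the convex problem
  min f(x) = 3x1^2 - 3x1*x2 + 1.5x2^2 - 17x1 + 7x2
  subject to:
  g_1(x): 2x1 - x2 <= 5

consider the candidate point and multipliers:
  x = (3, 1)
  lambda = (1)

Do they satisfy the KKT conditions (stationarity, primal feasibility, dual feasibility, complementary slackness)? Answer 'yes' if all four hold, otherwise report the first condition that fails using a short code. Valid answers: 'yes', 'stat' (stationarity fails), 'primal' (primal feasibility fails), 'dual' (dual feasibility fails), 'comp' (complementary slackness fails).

Gradient of f: grad f(x) = Q x + c = (-2, 1)
Constraint values g_i(x) = a_i^T x - b_i:
  g_1((3, 1)) = 0
Stationarity residual: grad f(x) + sum_i lambda_i a_i = (0, 0)
  -> stationarity OK
Primal feasibility (all g_i <= 0): OK
Dual feasibility (all lambda_i >= 0): OK
Complementary slackness (lambda_i * g_i(x) = 0 for all i): OK

Verdict: yes, KKT holds.

yes


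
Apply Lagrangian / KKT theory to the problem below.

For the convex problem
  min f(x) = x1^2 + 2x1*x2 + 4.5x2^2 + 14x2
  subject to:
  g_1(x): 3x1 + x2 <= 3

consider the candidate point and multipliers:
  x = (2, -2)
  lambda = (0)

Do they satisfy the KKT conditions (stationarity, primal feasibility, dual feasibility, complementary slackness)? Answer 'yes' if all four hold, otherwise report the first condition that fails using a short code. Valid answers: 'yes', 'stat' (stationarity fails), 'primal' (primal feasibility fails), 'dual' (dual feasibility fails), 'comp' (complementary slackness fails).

Gradient of f: grad f(x) = Q x + c = (0, 0)
Constraint values g_i(x) = a_i^T x - b_i:
  g_1((2, -2)) = 1
Stationarity residual: grad f(x) + sum_i lambda_i a_i = (0, 0)
  -> stationarity OK
Primal feasibility (all g_i <= 0): FAILS
Dual feasibility (all lambda_i >= 0): OK
Complementary slackness (lambda_i * g_i(x) = 0 for all i): OK

Verdict: the first failing condition is primal_feasibility -> primal.

primal


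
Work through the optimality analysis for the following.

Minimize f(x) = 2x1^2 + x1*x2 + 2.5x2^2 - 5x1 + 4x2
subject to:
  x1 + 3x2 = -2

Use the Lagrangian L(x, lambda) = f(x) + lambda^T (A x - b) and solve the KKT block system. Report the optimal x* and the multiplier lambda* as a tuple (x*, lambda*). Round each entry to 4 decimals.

Form the Lagrangian:
  L(x, lambda) = (1/2) x^T Q x + c^T x + lambda^T (A x - b)
Stationarity (grad_x L = 0): Q x + c + A^T lambda = 0.
Primal feasibility: A x = b.

This gives the KKT block system:
  [ Q   A^T ] [ x     ]   [-c ]
  [ A    0  ] [ lambda ] = [ b ]

Solving the linear system:
  x*      = (1.5143, -1.1714)
  lambda* = (0.1143)
  f(x*)   = -6.0143

x* = (1.5143, -1.1714), lambda* = (0.1143)


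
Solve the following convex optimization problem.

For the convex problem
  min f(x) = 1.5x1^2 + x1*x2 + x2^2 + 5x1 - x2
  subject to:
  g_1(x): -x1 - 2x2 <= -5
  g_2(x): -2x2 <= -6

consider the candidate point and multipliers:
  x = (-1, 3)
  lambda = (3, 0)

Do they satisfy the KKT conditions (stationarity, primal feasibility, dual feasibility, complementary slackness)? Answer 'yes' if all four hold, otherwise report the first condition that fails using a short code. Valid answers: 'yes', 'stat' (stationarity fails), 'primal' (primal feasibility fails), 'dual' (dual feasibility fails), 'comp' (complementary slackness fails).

Gradient of f: grad f(x) = Q x + c = (5, 4)
Constraint values g_i(x) = a_i^T x - b_i:
  g_1((-1, 3)) = 0
  g_2((-1, 3)) = 0
Stationarity residual: grad f(x) + sum_i lambda_i a_i = (2, -2)
  -> stationarity FAILS
Primal feasibility (all g_i <= 0): OK
Dual feasibility (all lambda_i >= 0): OK
Complementary slackness (lambda_i * g_i(x) = 0 for all i): OK

Verdict: the first failing condition is stationarity -> stat.

stat


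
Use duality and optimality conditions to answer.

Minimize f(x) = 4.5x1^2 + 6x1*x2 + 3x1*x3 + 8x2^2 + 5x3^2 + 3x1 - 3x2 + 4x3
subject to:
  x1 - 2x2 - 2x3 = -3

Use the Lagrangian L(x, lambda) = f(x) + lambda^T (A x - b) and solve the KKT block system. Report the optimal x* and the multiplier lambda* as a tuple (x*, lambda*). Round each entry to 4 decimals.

Form the Lagrangian:
  L(x, lambda) = (1/2) x^T Q x + c^T x + lambda^T (A x - b)
Stationarity (grad_x L = 0): Q x + c + A^T lambda = 0.
Primal feasibility: A x = b.

This gives the KKT block system:
  [ Q   A^T ] [ x     ]   [-c ]
  [ A    0  ] [ lambda ] = [ b ]

Solving the linear system:
  x*      = (-1.067, 0.7641, 0.2024)
  lambda* = (1.4115)
  f(x*)   = -0.2245

x* = (-1.067, 0.7641, 0.2024), lambda* = (1.4115)


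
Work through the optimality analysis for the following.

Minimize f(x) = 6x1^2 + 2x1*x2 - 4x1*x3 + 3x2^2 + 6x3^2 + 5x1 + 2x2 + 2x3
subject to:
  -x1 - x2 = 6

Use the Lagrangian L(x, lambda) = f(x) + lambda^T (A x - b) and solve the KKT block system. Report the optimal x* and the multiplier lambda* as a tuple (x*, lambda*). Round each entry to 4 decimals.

Form the Lagrangian:
  L(x, lambda) = (1/2) x^T Q x + c^T x + lambda^T (A x - b)
Stationarity (grad_x L = 0): Q x + c + A^T lambda = 0.
Primal feasibility: A x = b.

This gives the KKT block system:
  [ Q   A^T ] [ x     ]   [-c ]
  [ A    0  ] [ lambda ] = [ b ]

Solving the linear system:
  x*      = (-2.1842, -3.8158, -0.8947)
  lambda* = (-25.2632)
  f(x*)   = 65.6184

x* = (-2.1842, -3.8158, -0.8947), lambda* = (-25.2632)


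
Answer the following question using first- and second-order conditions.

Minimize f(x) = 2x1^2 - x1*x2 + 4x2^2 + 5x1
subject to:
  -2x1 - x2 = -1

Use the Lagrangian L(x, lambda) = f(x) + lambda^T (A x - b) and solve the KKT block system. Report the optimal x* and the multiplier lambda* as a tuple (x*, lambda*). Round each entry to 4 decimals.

Form the Lagrangian:
  L(x, lambda) = (1/2) x^T Q x + c^T x + lambda^T (A x - b)
Stationarity (grad_x L = 0): Q x + c + A^T lambda = 0.
Primal feasibility: A x = b.

This gives the KKT block system:
  [ Q   A^T ] [ x     ]   [-c ]
  [ A    0  ] [ lambda ] = [ b ]

Solving the linear system:
  x*      = (0.3, 0.4)
  lambda* = (2.9)
  f(x*)   = 2.2

x* = (0.3, 0.4), lambda* = (2.9)


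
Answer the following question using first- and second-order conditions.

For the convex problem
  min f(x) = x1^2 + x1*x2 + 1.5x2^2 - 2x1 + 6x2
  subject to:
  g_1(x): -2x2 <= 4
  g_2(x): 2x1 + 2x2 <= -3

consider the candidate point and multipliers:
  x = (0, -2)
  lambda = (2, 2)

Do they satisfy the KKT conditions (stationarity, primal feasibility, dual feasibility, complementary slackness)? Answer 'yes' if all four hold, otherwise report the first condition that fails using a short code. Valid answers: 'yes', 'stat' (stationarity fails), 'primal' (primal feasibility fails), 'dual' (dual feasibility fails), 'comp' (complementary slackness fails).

Gradient of f: grad f(x) = Q x + c = (-4, 0)
Constraint values g_i(x) = a_i^T x - b_i:
  g_1((0, -2)) = 0
  g_2((0, -2)) = -1
Stationarity residual: grad f(x) + sum_i lambda_i a_i = (0, 0)
  -> stationarity OK
Primal feasibility (all g_i <= 0): OK
Dual feasibility (all lambda_i >= 0): OK
Complementary slackness (lambda_i * g_i(x) = 0 for all i): FAILS

Verdict: the first failing condition is complementary_slackness -> comp.

comp


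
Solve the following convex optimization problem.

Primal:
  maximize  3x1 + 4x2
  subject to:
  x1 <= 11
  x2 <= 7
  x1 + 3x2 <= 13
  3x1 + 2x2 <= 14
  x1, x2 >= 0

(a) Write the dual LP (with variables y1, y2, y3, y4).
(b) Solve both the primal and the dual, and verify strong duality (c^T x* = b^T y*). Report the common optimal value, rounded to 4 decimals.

The standard primal-dual pair for 'max c^T x s.t. A x <= b, x >= 0' is:
  Dual:  min b^T y  s.t.  A^T y >= c,  y >= 0.

So the dual LP is:
  minimize  11y1 + 7y2 + 13y3 + 14y4
  subject to:
    y1 + y3 + 3y4 >= 3
    y2 + 3y3 + 2y4 >= 4
    y1, y2, y3, y4 >= 0

Solving the primal: x* = (2.2857, 3.5714).
  primal value c^T x* = 21.1429.
Solving the dual: y* = (0, 0, 0.8571, 0.7143).
  dual value b^T y* = 21.1429.
Strong duality: c^T x* = b^T y*. Confirmed.

21.1429


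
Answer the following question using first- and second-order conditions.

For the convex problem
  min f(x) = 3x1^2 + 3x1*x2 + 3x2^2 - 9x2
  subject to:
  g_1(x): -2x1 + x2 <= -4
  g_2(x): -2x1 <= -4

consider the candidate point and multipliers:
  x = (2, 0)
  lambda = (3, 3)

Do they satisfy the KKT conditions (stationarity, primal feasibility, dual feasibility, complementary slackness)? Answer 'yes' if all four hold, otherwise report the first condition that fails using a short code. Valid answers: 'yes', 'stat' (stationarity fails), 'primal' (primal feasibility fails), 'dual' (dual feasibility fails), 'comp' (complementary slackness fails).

Gradient of f: grad f(x) = Q x + c = (12, -3)
Constraint values g_i(x) = a_i^T x - b_i:
  g_1((2, 0)) = 0
  g_2((2, 0)) = 0
Stationarity residual: grad f(x) + sum_i lambda_i a_i = (0, 0)
  -> stationarity OK
Primal feasibility (all g_i <= 0): OK
Dual feasibility (all lambda_i >= 0): OK
Complementary slackness (lambda_i * g_i(x) = 0 for all i): OK

Verdict: yes, KKT holds.

yes


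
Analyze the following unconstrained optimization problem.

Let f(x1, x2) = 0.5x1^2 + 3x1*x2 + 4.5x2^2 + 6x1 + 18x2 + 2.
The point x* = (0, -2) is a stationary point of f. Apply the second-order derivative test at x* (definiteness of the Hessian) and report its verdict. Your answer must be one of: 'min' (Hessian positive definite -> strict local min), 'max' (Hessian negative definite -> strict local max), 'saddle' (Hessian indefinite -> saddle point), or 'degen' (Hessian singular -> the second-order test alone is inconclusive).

Compute the Hessian H = grad^2 f:
  H = [[1, 3], [3, 9]]
Verify stationarity: grad f(x*) = H x* + g = (0, 0).
Eigenvalues of H: 0, 10.
H has a zero eigenvalue (singular; positive semidefinite but not definite), so H is neither positive definite, negative definite, nor indefinite. The second-order test alone is inconclusive -> degen.
(Indeed, f is constant along the null direction of H through x*, so x* is not a strict local extremum.)

degen


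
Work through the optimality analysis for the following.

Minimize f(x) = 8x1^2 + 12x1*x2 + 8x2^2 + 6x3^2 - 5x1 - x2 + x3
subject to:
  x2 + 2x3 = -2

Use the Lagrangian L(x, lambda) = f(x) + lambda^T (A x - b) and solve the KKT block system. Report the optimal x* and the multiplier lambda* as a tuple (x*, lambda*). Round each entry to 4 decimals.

Form the Lagrangian:
  L(x, lambda) = (1/2) x^T Q x + c^T x + lambda^T (A x - b)
Stationarity (grad_x L = 0): Q x + c + A^T lambda = 0.
Primal feasibility: A x = b.

This gives the KKT block system:
  [ Q   A^T ] [ x     ]   [-c ]
  [ A    0  ] [ lambda ] = [ b ]

Solving the linear system:
  x*      = (0.9313, -0.825, -0.5875)
  lambda* = (3.025)
  f(x*)   = 0.8156

x* = (0.9313, -0.825, -0.5875), lambda* = (3.025)


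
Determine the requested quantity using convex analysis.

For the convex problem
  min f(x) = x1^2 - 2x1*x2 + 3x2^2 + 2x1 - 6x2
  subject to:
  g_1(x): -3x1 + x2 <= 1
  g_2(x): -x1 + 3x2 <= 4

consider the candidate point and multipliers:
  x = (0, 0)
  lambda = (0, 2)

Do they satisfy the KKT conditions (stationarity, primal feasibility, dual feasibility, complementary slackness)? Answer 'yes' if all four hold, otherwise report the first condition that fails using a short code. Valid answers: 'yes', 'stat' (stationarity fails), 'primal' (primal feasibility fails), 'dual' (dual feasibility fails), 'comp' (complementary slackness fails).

Gradient of f: grad f(x) = Q x + c = (2, -6)
Constraint values g_i(x) = a_i^T x - b_i:
  g_1((0, 0)) = -1
  g_2((0, 0)) = -4
Stationarity residual: grad f(x) + sum_i lambda_i a_i = (0, 0)
  -> stationarity OK
Primal feasibility (all g_i <= 0): OK
Dual feasibility (all lambda_i >= 0): OK
Complementary slackness (lambda_i * g_i(x) = 0 for all i): FAILS

Verdict: the first failing condition is complementary_slackness -> comp.

comp


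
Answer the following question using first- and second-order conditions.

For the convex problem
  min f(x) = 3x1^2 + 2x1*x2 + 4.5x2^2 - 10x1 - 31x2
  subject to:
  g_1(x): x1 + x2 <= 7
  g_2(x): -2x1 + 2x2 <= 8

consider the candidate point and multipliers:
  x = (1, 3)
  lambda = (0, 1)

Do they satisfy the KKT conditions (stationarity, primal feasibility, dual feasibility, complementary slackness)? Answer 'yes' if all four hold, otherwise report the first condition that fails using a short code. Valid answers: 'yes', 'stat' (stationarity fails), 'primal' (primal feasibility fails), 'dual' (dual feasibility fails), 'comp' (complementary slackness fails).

Gradient of f: grad f(x) = Q x + c = (2, -2)
Constraint values g_i(x) = a_i^T x - b_i:
  g_1((1, 3)) = -3
  g_2((1, 3)) = -4
Stationarity residual: grad f(x) + sum_i lambda_i a_i = (0, 0)
  -> stationarity OK
Primal feasibility (all g_i <= 0): OK
Dual feasibility (all lambda_i >= 0): OK
Complementary slackness (lambda_i * g_i(x) = 0 for all i): FAILS

Verdict: the first failing condition is complementary_slackness -> comp.

comp


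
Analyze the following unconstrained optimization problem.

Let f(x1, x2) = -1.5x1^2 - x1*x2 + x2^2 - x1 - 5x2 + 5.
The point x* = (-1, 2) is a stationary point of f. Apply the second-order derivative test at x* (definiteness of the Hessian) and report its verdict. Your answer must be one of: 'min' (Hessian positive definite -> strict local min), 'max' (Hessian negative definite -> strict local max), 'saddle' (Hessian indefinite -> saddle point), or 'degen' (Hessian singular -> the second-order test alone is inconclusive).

Compute the Hessian H = grad^2 f:
  H = [[-3, -1], [-1, 2]]
Verify stationarity: grad f(x*) = H x* + g = (0, 0).
Eigenvalues of H: -3.1926, 2.1926.
Eigenvalues have mixed signs, so H is indefinite -> x* is a saddle point.

saddle


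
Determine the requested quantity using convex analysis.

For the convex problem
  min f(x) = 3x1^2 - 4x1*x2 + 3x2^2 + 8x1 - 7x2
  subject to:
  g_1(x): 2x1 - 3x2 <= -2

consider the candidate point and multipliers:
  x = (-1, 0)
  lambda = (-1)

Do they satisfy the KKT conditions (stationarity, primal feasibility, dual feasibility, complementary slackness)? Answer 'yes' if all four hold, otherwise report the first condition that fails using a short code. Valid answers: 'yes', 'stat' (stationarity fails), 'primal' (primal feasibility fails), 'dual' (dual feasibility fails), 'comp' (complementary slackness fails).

Gradient of f: grad f(x) = Q x + c = (2, -3)
Constraint values g_i(x) = a_i^T x - b_i:
  g_1((-1, 0)) = 0
Stationarity residual: grad f(x) + sum_i lambda_i a_i = (0, 0)
  -> stationarity OK
Primal feasibility (all g_i <= 0): OK
Dual feasibility (all lambda_i >= 0): FAILS
Complementary slackness (lambda_i * g_i(x) = 0 for all i): OK

Verdict: the first failing condition is dual_feasibility -> dual.

dual


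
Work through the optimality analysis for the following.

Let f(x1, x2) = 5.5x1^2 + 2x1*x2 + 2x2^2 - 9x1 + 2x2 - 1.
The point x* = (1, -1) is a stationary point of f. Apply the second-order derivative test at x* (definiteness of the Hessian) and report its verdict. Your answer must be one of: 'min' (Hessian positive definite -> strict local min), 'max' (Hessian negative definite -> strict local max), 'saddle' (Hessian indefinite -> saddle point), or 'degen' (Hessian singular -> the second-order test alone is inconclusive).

Compute the Hessian H = grad^2 f:
  H = [[11, 2], [2, 4]]
Verify stationarity: grad f(x*) = H x* + g = (0, 0).
Eigenvalues of H: 3.4689, 11.5311.
Both eigenvalues > 0, so H is positive definite -> x* is a strict local min.

min


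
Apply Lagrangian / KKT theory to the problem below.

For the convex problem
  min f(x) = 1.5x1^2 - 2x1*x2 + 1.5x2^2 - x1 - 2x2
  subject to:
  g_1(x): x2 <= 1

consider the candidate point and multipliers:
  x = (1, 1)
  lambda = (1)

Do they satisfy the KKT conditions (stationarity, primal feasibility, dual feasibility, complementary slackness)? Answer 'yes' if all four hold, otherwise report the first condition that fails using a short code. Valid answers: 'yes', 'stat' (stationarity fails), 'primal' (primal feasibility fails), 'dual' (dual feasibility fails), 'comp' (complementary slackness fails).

Gradient of f: grad f(x) = Q x + c = (0, -1)
Constraint values g_i(x) = a_i^T x - b_i:
  g_1((1, 1)) = 0
Stationarity residual: grad f(x) + sum_i lambda_i a_i = (0, 0)
  -> stationarity OK
Primal feasibility (all g_i <= 0): OK
Dual feasibility (all lambda_i >= 0): OK
Complementary slackness (lambda_i * g_i(x) = 0 for all i): OK

Verdict: yes, KKT holds.

yes


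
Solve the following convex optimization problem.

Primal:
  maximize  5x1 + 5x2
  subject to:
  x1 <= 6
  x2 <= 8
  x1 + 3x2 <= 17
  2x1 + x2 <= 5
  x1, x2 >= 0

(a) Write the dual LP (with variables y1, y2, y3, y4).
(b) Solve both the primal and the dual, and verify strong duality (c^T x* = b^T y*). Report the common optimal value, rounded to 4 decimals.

The standard primal-dual pair for 'max c^T x s.t. A x <= b, x >= 0' is:
  Dual:  min b^T y  s.t.  A^T y >= c,  y >= 0.

So the dual LP is:
  minimize  6y1 + 8y2 + 17y3 + 5y4
  subject to:
    y1 + y3 + 2y4 >= 5
    y2 + 3y3 + y4 >= 5
    y1, y2, y3, y4 >= 0

Solving the primal: x* = (0, 5).
  primal value c^T x* = 25.
Solving the dual: y* = (0, 0, 0, 5).
  dual value b^T y* = 25.
Strong duality: c^T x* = b^T y*. Confirmed.

25


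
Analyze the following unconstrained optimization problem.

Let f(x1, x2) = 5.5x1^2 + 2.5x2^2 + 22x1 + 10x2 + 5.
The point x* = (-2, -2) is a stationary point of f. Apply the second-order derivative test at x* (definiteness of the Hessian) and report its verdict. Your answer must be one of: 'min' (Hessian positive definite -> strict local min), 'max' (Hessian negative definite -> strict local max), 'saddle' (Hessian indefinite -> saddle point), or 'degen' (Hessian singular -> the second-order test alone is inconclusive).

Compute the Hessian H = grad^2 f:
  H = [[11, 0], [0, 5]]
Verify stationarity: grad f(x*) = H x* + g = (0, 0).
Eigenvalues of H: 5, 11.
Both eigenvalues > 0, so H is positive definite -> x* is a strict local min.

min


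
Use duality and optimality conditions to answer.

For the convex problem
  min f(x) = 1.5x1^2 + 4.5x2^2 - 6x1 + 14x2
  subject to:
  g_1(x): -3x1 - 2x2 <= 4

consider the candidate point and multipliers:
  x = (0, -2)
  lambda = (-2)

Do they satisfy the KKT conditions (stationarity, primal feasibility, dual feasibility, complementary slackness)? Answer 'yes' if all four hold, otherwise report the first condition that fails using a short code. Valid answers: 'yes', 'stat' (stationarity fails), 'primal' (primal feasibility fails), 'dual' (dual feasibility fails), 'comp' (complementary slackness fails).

Gradient of f: grad f(x) = Q x + c = (-6, -4)
Constraint values g_i(x) = a_i^T x - b_i:
  g_1((0, -2)) = 0
Stationarity residual: grad f(x) + sum_i lambda_i a_i = (0, 0)
  -> stationarity OK
Primal feasibility (all g_i <= 0): OK
Dual feasibility (all lambda_i >= 0): FAILS
Complementary slackness (lambda_i * g_i(x) = 0 for all i): OK

Verdict: the first failing condition is dual_feasibility -> dual.

dual


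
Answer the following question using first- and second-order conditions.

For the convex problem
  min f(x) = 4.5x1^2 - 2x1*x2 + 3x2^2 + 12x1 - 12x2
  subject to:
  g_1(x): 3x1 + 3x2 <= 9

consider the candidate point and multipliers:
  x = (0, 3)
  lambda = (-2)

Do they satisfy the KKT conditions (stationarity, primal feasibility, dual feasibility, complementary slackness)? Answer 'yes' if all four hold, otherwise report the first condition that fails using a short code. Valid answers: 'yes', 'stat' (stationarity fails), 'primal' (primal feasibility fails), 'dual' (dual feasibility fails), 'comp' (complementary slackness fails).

Gradient of f: grad f(x) = Q x + c = (6, 6)
Constraint values g_i(x) = a_i^T x - b_i:
  g_1((0, 3)) = 0
Stationarity residual: grad f(x) + sum_i lambda_i a_i = (0, 0)
  -> stationarity OK
Primal feasibility (all g_i <= 0): OK
Dual feasibility (all lambda_i >= 0): FAILS
Complementary slackness (lambda_i * g_i(x) = 0 for all i): OK

Verdict: the first failing condition is dual_feasibility -> dual.

dual


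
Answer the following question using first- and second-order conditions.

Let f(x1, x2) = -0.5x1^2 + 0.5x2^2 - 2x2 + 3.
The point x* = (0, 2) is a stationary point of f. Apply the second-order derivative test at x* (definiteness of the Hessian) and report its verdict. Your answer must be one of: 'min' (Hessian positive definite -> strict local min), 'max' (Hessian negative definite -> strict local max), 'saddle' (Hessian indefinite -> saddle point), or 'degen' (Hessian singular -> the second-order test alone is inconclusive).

Compute the Hessian H = grad^2 f:
  H = [[-1, 0], [0, 1]]
Verify stationarity: grad f(x*) = H x* + g = (0, 0).
Eigenvalues of H: -1, 1.
Eigenvalues have mixed signs, so H is indefinite -> x* is a saddle point.

saddle


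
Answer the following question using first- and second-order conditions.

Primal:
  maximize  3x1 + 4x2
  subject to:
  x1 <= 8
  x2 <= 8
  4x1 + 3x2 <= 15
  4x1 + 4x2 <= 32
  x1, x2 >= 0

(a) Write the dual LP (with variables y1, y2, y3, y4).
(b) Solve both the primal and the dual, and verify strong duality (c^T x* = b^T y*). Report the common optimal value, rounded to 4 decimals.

The standard primal-dual pair for 'max c^T x s.t. A x <= b, x >= 0' is:
  Dual:  min b^T y  s.t.  A^T y >= c,  y >= 0.

So the dual LP is:
  minimize  8y1 + 8y2 + 15y3 + 32y4
  subject to:
    y1 + 4y3 + 4y4 >= 3
    y2 + 3y3 + 4y4 >= 4
    y1, y2, y3, y4 >= 0

Solving the primal: x* = (0, 5).
  primal value c^T x* = 20.
Solving the dual: y* = (0, 0, 1.3333, 0).
  dual value b^T y* = 20.
Strong duality: c^T x* = b^T y*. Confirmed.

20


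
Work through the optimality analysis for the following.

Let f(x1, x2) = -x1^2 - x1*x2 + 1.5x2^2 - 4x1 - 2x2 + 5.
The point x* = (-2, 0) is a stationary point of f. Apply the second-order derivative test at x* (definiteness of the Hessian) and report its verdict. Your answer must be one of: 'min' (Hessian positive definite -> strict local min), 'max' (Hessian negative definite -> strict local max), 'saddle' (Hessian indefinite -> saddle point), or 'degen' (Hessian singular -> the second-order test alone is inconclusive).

Compute the Hessian H = grad^2 f:
  H = [[-2, -1], [-1, 3]]
Verify stationarity: grad f(x*) = H x* + g = (0, 0).
Eigenvalues of H: -2.1926, 3.1926.
Eigenvalues have mixed signs, so H is indefinite -> x* is a saddle point.

saddle


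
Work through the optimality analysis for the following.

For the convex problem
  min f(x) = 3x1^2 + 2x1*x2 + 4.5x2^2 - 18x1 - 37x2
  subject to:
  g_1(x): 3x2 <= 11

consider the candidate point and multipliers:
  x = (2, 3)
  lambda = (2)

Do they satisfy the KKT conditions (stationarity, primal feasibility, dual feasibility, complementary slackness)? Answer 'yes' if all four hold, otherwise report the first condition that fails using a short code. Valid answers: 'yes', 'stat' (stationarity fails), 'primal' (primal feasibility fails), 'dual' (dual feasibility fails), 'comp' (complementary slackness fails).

Gradient of f: grad f(x) = Q x + c = (0, -6)
Constraint values g_i(x) = a_i^T x - b_i:
  g_1((2, 3)) = -2
Stationarity residual: grad f(x) + sum_i lambda_i a_i = (0, 0)
  -> stationarity OK
Primal feasibility (all g_i <= 0): OK
Dual feasibility (all lambda_i >= 0): OK
Complementary slackness (lambda_i * g_i(x) = 0 for all i): FAILS

Verdict: the first failing condition is complementary_slackness -> comp.

comp


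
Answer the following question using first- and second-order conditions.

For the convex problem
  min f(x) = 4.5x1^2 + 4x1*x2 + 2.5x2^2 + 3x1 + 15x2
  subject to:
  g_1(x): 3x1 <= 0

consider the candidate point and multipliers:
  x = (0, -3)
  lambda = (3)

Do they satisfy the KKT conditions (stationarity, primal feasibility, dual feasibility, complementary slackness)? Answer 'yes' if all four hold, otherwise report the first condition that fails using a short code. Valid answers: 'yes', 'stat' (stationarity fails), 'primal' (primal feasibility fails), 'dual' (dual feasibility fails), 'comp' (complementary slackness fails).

Gradient of f: grad f(x) = Q x + c = (-9, 0)
Constraint values g_i(x) = a_i^T x - b_i:
  g_1((0, -3)) = 0
Stationarity residual: grad f(x) + sum_i lambda_i a_i = (0, 0)
  -> stationarity OK
Primal feasibility (all g_i <= 0): OK
Dual feasibility (all lambda_i >= 0): OK
Complementary slackness (lambda_i * g_i(x) = 0 for all i): OK

Verdict: yes, KKT holds.

yes


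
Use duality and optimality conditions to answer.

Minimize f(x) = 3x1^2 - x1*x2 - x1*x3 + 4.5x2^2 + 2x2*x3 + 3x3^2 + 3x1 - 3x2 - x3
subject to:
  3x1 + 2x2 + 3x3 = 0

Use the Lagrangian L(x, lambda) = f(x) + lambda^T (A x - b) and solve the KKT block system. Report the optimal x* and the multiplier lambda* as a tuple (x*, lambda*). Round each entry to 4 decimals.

Form the Lagrangian:
  L(x, lambda) = (1/2) x^T Q x + c^T x + lambda^T (A x - b)
Stationarity (grad_x L = 0): Q x + c + A^T lambda = 0.
Primal feasibility: A x = b.

This gives the KKT block system:
  [ Q   A^T ] [ x     ]   [-c ]
  [ A    0  ] [ lambda ] = [ b ]

Solving the linear system:
  x*      = (-0.3237, 0.3192, 0.1109)
  lambda* = (-0.2092)
  f(x*)   = -1.0198

x* = (-0.3237, 0.3192, 0.1109), lambda* = (-0.2092)


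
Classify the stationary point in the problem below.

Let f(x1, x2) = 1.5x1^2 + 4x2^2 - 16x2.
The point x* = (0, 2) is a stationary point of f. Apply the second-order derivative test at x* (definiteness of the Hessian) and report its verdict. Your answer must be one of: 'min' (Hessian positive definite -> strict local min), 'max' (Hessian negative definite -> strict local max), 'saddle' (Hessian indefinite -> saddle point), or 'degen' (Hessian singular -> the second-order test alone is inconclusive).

Compute the Hessian H = grad^2 f:
  H = [[3, 0], [0, 8]]
Verify stationarity: grad f(x*) = H x* + g = (0, 0).
Eigenvalues of H: 3, 8.
Both eigenvalues > 0, so H is positive definite -> x* is a strict local min.

min
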